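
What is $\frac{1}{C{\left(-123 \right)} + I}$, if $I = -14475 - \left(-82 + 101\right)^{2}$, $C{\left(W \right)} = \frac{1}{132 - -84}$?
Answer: $- \frac{216}{3204575} \approx -6.7404 \cdot 10^{-5}$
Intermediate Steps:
$C{\left(W \right)} = \frac{1}{216}$ ($C{\left(W \right)} = \frac{1}{132 + 84} = \frac{1}{216}$)
$I = -14836$ ($I = -14475 - 19^{2} = -14475 - 361 = -14836$)
$\frac{1}{C{\left(-123 \right)} + I} = \frac{1}{\frac{1}{216} - 14836} = \frac{1}{- \frac{3204575}{216}} = - \frac{216}{3204575}$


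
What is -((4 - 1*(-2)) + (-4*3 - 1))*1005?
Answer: 7035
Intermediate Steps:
-((4 - 1*(-2)) + (-4*3 - 1))*1005 = -((4 + 2) + (-12 - 1))*1005 = -(6 - 13)*1005 = -1*(-7)*1005 = 7*1005 = 7035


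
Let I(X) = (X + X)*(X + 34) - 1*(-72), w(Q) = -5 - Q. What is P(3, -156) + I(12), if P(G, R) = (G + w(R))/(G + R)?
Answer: 179774/153 ≈ 1175.0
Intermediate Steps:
I(X) = 72 + 2*X*(34 + X) (I(X) = (2*X)*(34 + X) + 72 = 2*X*(34 + X) + 72 = 72 + 2*X*(34 + X))
P(G, R) = (-5 + G - R)/(G + R) (P(G, R) = (G + (-5 - R))/(G + R) = (-5 + G - R)/(G + R))
P(3, -156) + I(12) = (-5 + 3 - 1*(-156))/(3 - 156) + (72 + 2*12² + 68*12) = (-5 + 3 + 156)/(-153) + (72 + 2*144 + 816) = -1/153*154 + (72 + 288 + 816) = -154/153 + 1176 = 179774/153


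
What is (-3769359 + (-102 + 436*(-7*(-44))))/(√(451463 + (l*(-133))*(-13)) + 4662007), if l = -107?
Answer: -16947201972211/21734309001589 + 7270346*√66615/21734309001589 ≈ -0.77966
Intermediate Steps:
(-3769359 + (-102 + 436*(-7*(-44))))/(√(451463 + (l*(-133))*(-13)) + 4662007) = (-3769359 + (-102 + 436*(-7*(-44))))/(√(451463 - 107*(-133)*(-13)) + 4662007) = (-3769359 + (-102 + 436*308))/(√(451463 + 14231*(-13)) + 4662007) = (-3769359 + (-102 + 134288))/(√(451463 - 185003) + 4662007) = (-3769359 + 134186)/(√266460 + 4662007) = -3635173/(2*√66615 + 4662007) = -3635173/(4662007 + 2*√66615)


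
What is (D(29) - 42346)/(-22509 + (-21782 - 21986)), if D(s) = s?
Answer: 42317/66277 ≈ 0.63849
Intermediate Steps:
(D(29) - 42346)/(-22509 + (-21782 - 21986)) = (29 - 42346)/(-22509 + (-21782 - 21986)) = -42317/(-22509 - 43768) = -42317/(-66277) = -42317*(-1/66277) = 42317/66277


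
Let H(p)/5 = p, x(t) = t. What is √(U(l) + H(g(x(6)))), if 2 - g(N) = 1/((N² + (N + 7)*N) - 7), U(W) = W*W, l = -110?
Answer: √138646855/107 ≈ 110.05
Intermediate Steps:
U(W) = W²
g(N) = 2 - 1/(-7 + N² + N*(7 + N)) (g(N) = 2 - 1/((N² + (N + 7)*N) - 7) = 2 - 1/((N² + (7 + N)*N) - 7) = 2 - 1/((N² + N*(7 + N)) - 7) = 2 - 1/(-7 + N² + N*(7 + N)))
H(p) = 5*p
√(U(l) + H(g(x(6)))) = √((-110)² + 5*((-15 + 4*6² + 14*6)/(-7 + 2*6² + 7*6))) = √(12100 + 5*((-15 + 4*36 + 84)/(-7 + 2*36 + 42))) = √(12100 + 5*((-15 + 144 + 84)/(-7 + 72 + 42))) = √(12100 + 5*(213/107)) = √(12100 + 1065/107) = √(1295765/107) = √138646855/107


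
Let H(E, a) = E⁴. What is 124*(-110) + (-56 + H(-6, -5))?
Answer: -12400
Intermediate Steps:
124*(-110) + (-56 + H(-6, -5)) = 124*(-110) + (-56 + (-6)⁴) = -13640 + (-56 + 1296) = -13640 + 1240 = -12400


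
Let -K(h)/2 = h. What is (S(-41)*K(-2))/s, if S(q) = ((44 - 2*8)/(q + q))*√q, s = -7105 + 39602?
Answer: -56*I*√41/1332377 ≈ -0.00026912*I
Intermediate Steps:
s = 32497
K(h) = -2*h
S(q) = 14/√q (S(q) = ((44 - 16)/((2*q)))*√q = (28*(1/(2*q)))*√q = (14/q)*√q = 14/√q)
(S(-41)*K(-2))/s = ((14/√(-41))*(-2*(-2)))/32497 = ((14*(-I*√41/41))*4)*(1/32497) = (-14*I*√41/41*4)*(1/32497) = -56*I*√41/41*(1/32497) = -56*I*√41/1332377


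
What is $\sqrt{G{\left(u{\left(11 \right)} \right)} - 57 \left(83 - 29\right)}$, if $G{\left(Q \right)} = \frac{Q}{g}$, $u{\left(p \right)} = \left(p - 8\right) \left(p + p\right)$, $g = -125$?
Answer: $\frac{4 i \sqrt{120255}}{25} \approx 55.484 i$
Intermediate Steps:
$u{\left(p \right)} = 2 p \left(-8 + p\right)$ ($u{\left(p \right)} = \left(-8 + p\right) 2 p = 2 p \left(-8 + p\right)$)
$G{\left(Q \right)} = - \frac{Q}{125}$ ($G{\left(Q \right)} = \frac{Q}{-125} = Q \left(- \frac{1}{125}\right) = - \frac{Q}{125}$)
$\sqrt{G{\left(u{\left(11 \right)} \right)} - 57 \left(83 - 29\right)} = \sqrt{- \frac{2 \cdot 11 \left(-8 + 11\right)}{125} - 57 \left(83 - 29\right)} = \sqrt{- \frac{2 \cdot 11 \cdot 3}{125} - 3078} = \sqrt{\left(- \frac{1}{125}\right) 66 - 3078} = \sqrt{- \frac{66}{125} - 3078} = \sqrt{- \frac{384816}{125}} = \frac{4 i \sqrt{120255}}{25}$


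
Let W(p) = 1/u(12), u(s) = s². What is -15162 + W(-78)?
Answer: -2183327/144 ≈ -15162.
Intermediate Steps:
W(p) = 1/144 (W(p) = 1/(12²) = 1/144)
-15162 + W(-78) = -15162 + 1/144 = -2183327/144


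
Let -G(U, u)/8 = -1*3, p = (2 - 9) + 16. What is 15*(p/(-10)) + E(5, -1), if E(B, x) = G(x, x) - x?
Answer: 23/2 ≈ 11.500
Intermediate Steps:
p = 9 (p = -7 + 16 = 9)
G(U, u) = 24 (G(U, u) = -(-8)*3 = -8*(-3) = 24)
E(B, x) = 24 - x
15*(p/(-10)) + E(5, -1) = 15*(9/(-10)) + (24 - 1*(-1)) = 15*(9*(-1/10)) + (24 + 1) = 15*(-9/10) + 25 = -27/2 + 25 = 23/2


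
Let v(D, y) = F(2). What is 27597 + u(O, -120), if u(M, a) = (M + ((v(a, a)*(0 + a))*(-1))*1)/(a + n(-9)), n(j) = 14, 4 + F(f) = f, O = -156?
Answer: 1462839/53 ≈ 27601.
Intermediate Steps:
F(f) = -4 + f
v(D, y) = -2 (v(D, y) = -4 + 2 = -2)
u(M, a) = (M + 2*a)/(14 + a) (u(M, a) = (M + (-2*(0 + a)*(-1))*1)/(a + 14) = (M + (-2*a*(-1))*1)/(14 + a) = (M + (2*a)*1)/(14 + a) = (M + 2*a)/(14 + a))
27597 + u(O, -120) = 27597 + (-156 + 2*(-120))/(14 - 120) = 27597 + (-156 - 240)/(-106) = 27597 - 1/106*(-396) = 27597 + 198/53 = 1462839/53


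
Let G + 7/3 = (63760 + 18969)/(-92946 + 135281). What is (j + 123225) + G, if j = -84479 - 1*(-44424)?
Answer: 10562957692/127005 ≈ 83170.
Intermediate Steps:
j = -40055 (j = -84479 + 44424 = -40055)
G = -48158/127005 (G = -7/3 + (63760 + 18969)/(-92946 + 135281) = -7/3 + 82729/42335 = -48158/127005 ≈ -0.37918)
(j + 123225) + G = (-40055 + 123225) - 48158/127005 = 83170 - 48158/127005 = 10562957692/127005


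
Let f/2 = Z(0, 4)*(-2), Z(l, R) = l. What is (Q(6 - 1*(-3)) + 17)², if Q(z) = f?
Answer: 289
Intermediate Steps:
f = 0 (f = 2*(0*(-2)) = 2*0 = 0)
Q(z) = 0
(Q(6 - 1*(-3)) + 17)² = (0 + 17)² = 17² = 289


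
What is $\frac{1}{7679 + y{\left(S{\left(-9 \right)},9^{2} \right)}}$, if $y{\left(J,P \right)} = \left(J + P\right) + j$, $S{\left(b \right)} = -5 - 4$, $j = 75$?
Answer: $\frac{1}{7826} \approx 0.00012778$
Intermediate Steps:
$S{\left(b \right)} = -9$ ($S{\left(b \right)} = -5 - 4 = -9$)
$y{\left(J,P \right)} = 75 + J + P$ ($y{\left(J,P \right)} = \left(J + P\right) + 75 = 75 + J + P$)
$\frac{1}{7679 + y{\left(S{\left(-9 \right)},9^{2} \right)}} = \frac{1}{7679 + \left(75 - 9 + 9^{2}\right)} = \frac{1}{7679 + \left(75 - 9 + 81\right)} = \frac{1}{7679 + 147} = \frac{1}{7826}$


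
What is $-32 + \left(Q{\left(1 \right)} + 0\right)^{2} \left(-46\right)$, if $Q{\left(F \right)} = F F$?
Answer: $-78$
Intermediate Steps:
$Q{\left(F \right)} = F^{2}$
$-32 + \left(Q{\left(1 \right)} + 0\right)^{2} \left(-46\right) = -32 + \left(1^{2} + 0\right)^{2} \left(-46\right) = -32 + \left(1 + 0\right)^{2} \left(-46\right) = -32 + 1^{2} \left(-46\right) = -32 + 1 \left(-46\right) = -32 - 46 = -78$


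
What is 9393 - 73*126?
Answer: 195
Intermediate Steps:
9393 - 73*126 = 9393 - 9198 = 195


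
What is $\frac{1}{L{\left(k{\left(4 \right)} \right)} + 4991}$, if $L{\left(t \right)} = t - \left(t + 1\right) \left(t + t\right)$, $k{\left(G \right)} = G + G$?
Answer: $\frac{1}{4855} \approx 0.00020597$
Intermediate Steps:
$k{\left(G \right)} = 2 G$
$L{\left(t \right)} = t - 2 t \left(1 + t\right)$ ($L{\left(t \right)} = t - \left(1 + t\right) 2 t = t - 2 t \left(1 + t\right)$)
$\frac{1}{L{\left(k{\left(4 \right)} \right)} + 4991} = \frac{1}{- 2 \cdot 4 \left(1 + 2 \cdot 2 \cdot 4\right) + 4991} = \frac{1}{\left(-1\right) 8 \left(1 + 2 \cdot 8\right) + 4991} = \frac{1}{\left(-1\right) 8 \left(1 + 16\right) + 4991} = \frac{1}{\left(-1\right) 8 \cdot 17 + 4991} = \frac{1}{-136 + 4991} = \frac{1}{4855}$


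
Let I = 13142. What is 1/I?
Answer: 1/13142 ≈ 7.6092e-5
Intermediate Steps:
1/I = 1/13142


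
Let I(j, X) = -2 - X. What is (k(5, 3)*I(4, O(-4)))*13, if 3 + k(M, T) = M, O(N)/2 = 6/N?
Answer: 26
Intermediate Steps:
O(N) = 12/N (O(N) = 2*(6/N) = 12/N)
k(M, T) = -3 + M
(k(5, 3)*I(4, O(-4)))*13 = ((-3 + 5)*(-2 - 12/(-4)))*13 = (2*(-2 - 12*(-1)/4))*13 = (2*(-2 - 1*(-3)))*13 = (2*(-2 + 3))*13 = (2*1)*13 = 2*13 = 26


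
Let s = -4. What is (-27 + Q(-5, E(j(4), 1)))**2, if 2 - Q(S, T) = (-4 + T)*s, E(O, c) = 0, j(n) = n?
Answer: 1681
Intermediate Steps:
Q(S, T) = -14 + 4*T (Q(S, T) = 2 - (-4 + T)*(-4) = 2 - (16 - 4*T) = 2 + (-16 + 4*T) = -14 + 4*T)
(-27 + Q(-5, E(j(4), 1)))**2 = (-27 + (-14 + 4*0))**2 = (-27 + (-14 + 0))**2 = (-27 - 14)**2 = (-41)**2 = 1681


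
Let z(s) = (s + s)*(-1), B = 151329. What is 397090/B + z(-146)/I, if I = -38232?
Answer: 1261446401/482134194 ≈ 2.6164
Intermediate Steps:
z(s) = -2*s (z(s) = (2*s)*(-1) = -2*s)
397090/B + z(-146)/I = 397090/151329 - 2*(-146)/(-38232) = 397090*(1/151329) + 292*(-1/38232) = 397090/151329 - 73/9558 = 1261446401/482134194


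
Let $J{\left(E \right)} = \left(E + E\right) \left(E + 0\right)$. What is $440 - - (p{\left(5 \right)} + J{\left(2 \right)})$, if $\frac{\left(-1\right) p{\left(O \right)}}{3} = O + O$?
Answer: $418$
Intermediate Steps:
$J{\left(E \right)} = 2 E^{2}$ ($J{\left(E \right)} = 2 E E = 2 E^{2}$)
$p{\left(O \right)} = - 6 O$ ($p{\left(O \right)} = - 3 \left(O + O\right) = - 3 \cdot 2 O = - 6 O$)
$440 - - (p{\left(5 \right)} + J{\left(2 \right)}) = 440 - - (\left(-6\right) 5 + 2 \cdot 2^{2}) = 440 - - (-30 + 2 \cdot 4) = 440 - - (-30 + 8) = 440 - \left(-1\right) \left(-22\right) = 440 - 22 = 418$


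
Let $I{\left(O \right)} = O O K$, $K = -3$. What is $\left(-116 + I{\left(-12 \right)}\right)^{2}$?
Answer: $300304$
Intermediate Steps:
$I{\left(O \right)} = - 3 O^{2}$ ($I{\left(O \right)} = O O \left(-3\right) = O^{2} \left(-3\right) = - 3 O^{2}$)
$\left(-116 + I{\left(-12 \right)}\right)^{2} = \left(-116 - 3 \left(-12\right)^{2}\right)^{2} = \left(-116 - 432\right)^{2} = \left(-548\right)^{2} = 300304$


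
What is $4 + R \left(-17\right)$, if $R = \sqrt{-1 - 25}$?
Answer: $4 - 17 i \sqrt{26} \approx 4.0 - 86.683 i$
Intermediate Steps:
$R = i \sqrt{26}$ ($R = \sqrt{-26} = i \sqrt{26} \approx 5.099 i$)
$4 + R \left(-17\right) = 4 + i \sqrt{26} \left(-17\right) = 4 - 17 i \sqrt{26}$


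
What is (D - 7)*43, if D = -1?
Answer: -344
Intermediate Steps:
(D - 7)*43 = (-1 - 7)*43 = -8*43 = -344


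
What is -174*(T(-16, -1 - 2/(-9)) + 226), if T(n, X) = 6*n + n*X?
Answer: -74356/3 ≈ -24785.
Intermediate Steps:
T(n, X) = 6*n + X*n
-174*(T(-16, -1 - 2/(-9)) + 226) = -174*(-16*(6 + (-1 - 2/(-9))) + 226) = -174*(-16*(6 + (-1 - 2*(-1)/9)) + 226) = -174*(-16*(6 + (-1 - 1*(-2/9))) + 226) = -174*(-16*(6 + (-1 + 2/9)) + 226) = -174*(-16*(6 - 7/9) + 226) = -174*(-16*47/9 + 226) = -174*(-752/9 + 226) = -174*1282/9 = -74356/3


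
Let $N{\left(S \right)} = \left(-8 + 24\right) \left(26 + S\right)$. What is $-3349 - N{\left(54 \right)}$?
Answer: $-4629$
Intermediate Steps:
$N{\left(S \right)} = 416 + 16 S$ ($N{\left(S \right)} = 16 \left(26 + S\right) = 416 + 16 S$)
$-3349 - N{\left(54 \right)} = -3349 - \left(416 + 16 \cdot 54\right) = -3349 - \left(416 + 864\right) = -3349 - 1280 = -4629$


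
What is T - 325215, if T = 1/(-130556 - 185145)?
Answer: -102670700716/315701 ≈ -3.2522e+5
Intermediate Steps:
T = -1/315701 (T = 1/(-315701) = -1/315701 ≈ -3.1676e-6)
T - 325215 = -1/315701 - 325215 = -102670700716/315701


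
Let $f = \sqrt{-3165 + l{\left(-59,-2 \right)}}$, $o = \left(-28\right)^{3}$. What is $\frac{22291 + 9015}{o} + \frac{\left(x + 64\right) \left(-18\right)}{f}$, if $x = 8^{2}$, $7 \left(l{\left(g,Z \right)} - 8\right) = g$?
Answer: $- \frac{15653}{10976} + \frac{384 i \sqrt{17234}}{1231} \approx -1.4261 + 40.951 i$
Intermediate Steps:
$l{\left(g,Z \right)} = 8 + \frac{g}{7}$
$o = -21952$
$x = 64$
$f = \frac{3 i \sqrt{17234}}{7}$ ($f = \sqrt{-3165 + \left(8 + \frac{1}{7} \left(-59\right)\right)} = \sqrt{-3165 + \left(8 - \frac{59}{7}\right)} = \sqrt{-3165 - \frac{3}{7}} = \sqrt{- \frac{22158}{7}} = \frac{3 i \sqrt{17234}}{7} \approx 56.262 i$)
$\frac{22291 + 9015}{o} + \frac{\left(x + 64\right) \left(-18\right)}{f} = \frac{22291 + 9015}{-21952} + \frac{\left(64 + 64\right) \left(-18\right)}{\frac{3}{7} i \sqrt{17234}} = 31306 \left(- \frac{1}{21952}\right) + 128 \left(-18\right) \left(- \frac{i \sqrt{17234}}{7386}\right) = - \frac{15653}{10976} - 2304 \left(- \frac{i \sqrt{17234}}{7386}\right) = - \frac{15653}{10976} + \frac{384 i \sqrt{17234}}{1231}$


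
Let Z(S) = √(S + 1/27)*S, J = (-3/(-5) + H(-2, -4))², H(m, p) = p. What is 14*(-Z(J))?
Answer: -8092*√5871/1125 ≈ -551.14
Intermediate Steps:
J = 289/25 (J = (-3/(-5) - 4)² = (-3*(-⅕) - 4)² = (⅗ - 4)² = (-17/5)² = 289/25 ≈ 11.560)
Z(S) = S*√(1/27 + S) (Z(S) = √(S + 1/27)*S = √(1/27 + S)*S = S*√(1/27 + S))
14*(-Z(J)) = 14*(-289*√(3 + 81*(289/25))/(9*25)) = 14*(-289*√(3 + 23409/25)/(9*25)) = 14*(-289*√(23484/25)/(9*25)) = 14*(-289*2*√5871/5/(9*25)) = 14*(-578*√5871/1125) = -8092*√5871/1125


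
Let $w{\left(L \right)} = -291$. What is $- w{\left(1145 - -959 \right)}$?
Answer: $291$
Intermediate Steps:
$- w{\left(1145 - -959 \right)} = \left(-1\right) \left(-291\right) = 291$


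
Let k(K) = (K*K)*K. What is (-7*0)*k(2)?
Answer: 0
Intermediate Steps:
k(K) = K³ (k(K) = K²*K = K³)
(-7*0)*k(2) = -7*0*2³ = 0*8 = 0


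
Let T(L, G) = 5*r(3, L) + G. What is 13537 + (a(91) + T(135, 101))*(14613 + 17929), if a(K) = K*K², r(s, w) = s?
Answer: 24526495891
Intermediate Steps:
a(K) = K³
T(L, G) = 15 + G (T(L, G) = 5*3 + G = 15 + G)
13537 + (a(91) + T(135, 101))*(14613 + 17929) = 13537 + (91³ + (15 + 101))*(14613 + 17929) = 13537 + (753571 + 116)*32542 = 13537 + 753687*32542 = 13537 + 24526482354 = 24526495891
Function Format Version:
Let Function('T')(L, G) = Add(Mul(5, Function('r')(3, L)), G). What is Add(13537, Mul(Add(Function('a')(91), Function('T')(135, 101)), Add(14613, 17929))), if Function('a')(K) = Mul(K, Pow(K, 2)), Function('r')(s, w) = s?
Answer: 24526495891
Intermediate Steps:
Function('a')(K) = Pow(K, 3)
Function('T')(L, G) = Add(15, G) (Function('T')(L, G) = Add(Mul(5, 3), G) = Add(15, G))
Add(13537, Mul(Add(Function('a')(91), Function('T')(135, 101)), Add(14613, 17929))) = Add(13537, Mul(Add(Pow(91, 3), Add(15, 101)), Add(14613, 17929))) = Add(13537, Mul(Add(753571, 116), 32542)) = Add(13537, Mul(753687, 32542)) = Add(13537, 24526482354) = 24526495891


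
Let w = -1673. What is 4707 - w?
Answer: 6380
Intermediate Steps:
4707 - w = 4707 - 1*(-1673) = 4707 + 1673 = 6380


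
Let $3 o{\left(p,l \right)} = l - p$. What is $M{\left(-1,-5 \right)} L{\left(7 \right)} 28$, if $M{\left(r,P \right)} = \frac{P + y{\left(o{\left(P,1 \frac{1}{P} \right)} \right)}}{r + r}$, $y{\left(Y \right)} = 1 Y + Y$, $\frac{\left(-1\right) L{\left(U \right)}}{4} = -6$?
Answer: $\frac{3024}{5} \approx 604.8$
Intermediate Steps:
$o{\left(p,l \right)} = - \frac{p}{3} + \frac{l}{3}$ ($o{\left(p,l \right)} = \frac{l - p}{3} = - \frac{p}{3} + \frac{l}{3}$)
$L{\left(U \right)} = 24$ ($L{\left(U \right)} = \left(-4\right) \left(-6\right) = 24$)
$y{\left(Y \right)} = 2 Y$ ($y{\left(Y \right)} = Y + Y = 2 Y$)
$M{\left(r,P \right)} = \frac{\frac{P}{3} + \frac{2}{3 P}}{2 r}$ ($M{\left(r,P \right)} = \frac{P + 2 \left(- \frac{P}{3} + \frac{1 \frac{1}{P}}{3}\right)}{r + r} = \frac{P + 2 \left(- \frac{P}{3} + \frac{1}{3 P}\right)}{2 r} = \left(P - \left(- \frac{2}{3 P} + \frac{2 P}{3}\right)\right) \frac{1}{2 r} = \left(\frac{P}{3} + \frac{2}{3 P}\right) \frac{1}{2 r} = \frac{\frac{P}{3} + \frac{2}{3 P}}{2 r}$)
$M{\left(-1,-5 \right)} L{\left(7 \right)} 28 = \frac{2 + \left(-5\right)^{2}}{6 \left(-5\right) \left(-1\right)} 24 \cdot 28 = \frac{1}{6} \left(- \frac{1}{5}\right) \left(-1\right) \left(2 + 25\right) 24 \cdot 28 = \frac{1}{6} \left(- \frac{1}{5}\right) \left(-1\right) 27 \cdot 24 \cdot 28 = \frac{9}{10} \cdot 24 \cdot 28 = \frac{108}{5} \cdot 28 = \frac{3024}{5}$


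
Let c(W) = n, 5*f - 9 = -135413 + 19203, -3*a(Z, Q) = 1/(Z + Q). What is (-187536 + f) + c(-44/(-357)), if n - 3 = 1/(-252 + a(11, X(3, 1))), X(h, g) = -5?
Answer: -4781390132/22685 ≈ -2.1077e+5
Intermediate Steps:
a(Z, Q) = -1/(3*(Q + Z)) (a(Z, Q) = -1/(3*(Z + Q)) = -1/(3*(Q + Z)))
n = 13593/4537 (n = 3 + 1/(-252 - 1/(3*(-5) + 3*11)) = 3 + 1/(-252 - 1/(-15 + 33)) = 3 + 1/(-252 - 1/18) = 3 + 1/(-4537/18) = 3 - 18/4537 = 13593/4537 ≈ 2.9960)
f = -116201/5 (f = 9/5 + (-135413 + 19203)/5 = 9/5 + (⅕)*(-116210) = 9/5 - 23242 = -116201/5 ≈ -23240.)
c(W) = 13593/4537
(-187536 + f) + c(-44/(-357)) = (-187536 - 116201/5) + 13593/4537 = -1053881/5 + 13593/4537 = -4781390132/22685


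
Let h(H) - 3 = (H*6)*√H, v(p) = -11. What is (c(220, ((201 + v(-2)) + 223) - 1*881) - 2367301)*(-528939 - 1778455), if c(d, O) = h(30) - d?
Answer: 5462796828092 - 415330920*√30 ≈ 5.4605e+12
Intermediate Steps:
h(H) = 3 + 6*H^(3/2) (h(H) = 3 + (H*6)*√H = 3 + (6*H)*√H = 3 + 6*H^(3/2))
c(d, O) = 3 - d + 180*√30 (c(d, O) = (3 + 6*30^(3/2)) - d = (3 + 6*(30*√30)) - d = (3 + 180*√30) - d = 3 - d + 180*√30)
(c(220, ((201 + v(-2)) + 223) - 1*881) - 2367301)*(-528939 - 1778455) = ((3 - 1*220 + 180*√30) - 2367301)*(-528939 - 1778455) = ((3 - 220 + 180*√30) - 2367301)*(-2307394) = ((-217 + 180*√30) - 2367301)*(-2307394) = (-2367518 + 180*√30)*(-2307394) = 5462796828092 - 415330920*√30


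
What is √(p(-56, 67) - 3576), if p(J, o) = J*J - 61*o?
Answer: 3*I*√503 ≈ 67.283*I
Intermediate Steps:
p(J, o) = J² - 61*o
√(p(-56, 67) - 3576) = √(((-56)² - 61*67) - 3576) = √((3136 - 4087) - 3576) = √(-951 - 3576) = √(-4527) = 3*I*√503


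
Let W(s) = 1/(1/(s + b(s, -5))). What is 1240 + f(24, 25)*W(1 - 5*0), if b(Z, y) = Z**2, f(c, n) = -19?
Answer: 1202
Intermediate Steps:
W(s) = s + s**2 (W(s) = 1/(1/(s + s**2)) = s + s**2)
1240 + f(24, 25)*W(1 - 5*0) = 1240 - 19*(1 - 5*0)*(1 + (1 - 5*0)) = 1240 - 19*(1 + 0)*(1 + (1 + 0)) = 1240 - 19*(1 + 1) = 1240 - 19*2 = 1240 - 38 = 1202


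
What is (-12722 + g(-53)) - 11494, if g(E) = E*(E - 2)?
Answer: -21301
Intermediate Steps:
g(E) = E*(-2 + E)
(-12722 + g(-53)) - 11494 = (-12722 - 53*(-2 - 53)) - 11494 = (-12722 - 53*(-55)) - 11494 = (-12722 + 2915) - 11494 = -9807 - 11494 = -21301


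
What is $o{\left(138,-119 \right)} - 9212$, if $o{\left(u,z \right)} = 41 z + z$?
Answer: $-14210$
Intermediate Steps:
$o{\left(u,z \right)} = 42 z$
$o{\left(138,-119 \right)} - 9212 = 42 \left(-119\right) - 9212 = -4998 - 9212 = -14210$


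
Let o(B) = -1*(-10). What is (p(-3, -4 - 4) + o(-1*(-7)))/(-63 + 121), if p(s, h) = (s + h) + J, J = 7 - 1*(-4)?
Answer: 5/29 ≈ 0.17241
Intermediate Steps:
J = 11 (J = 7 + 4 = 11)
o(B) = 10
p(s, h) = 11 + h + s (p(s, h) = (s + h) + 11 = (h + s) + 11 = 11 + h + s)
(p(-3, -4 - 4) + o(-1*(-7)))/(-63 + 121) = ((11 + (-4 - 4) - 3) + 10)/(-63 + 121) = ((11 - 8 - 3) + 10)/58 = (0 + 10)/58 = (1/58)*10 = 5/29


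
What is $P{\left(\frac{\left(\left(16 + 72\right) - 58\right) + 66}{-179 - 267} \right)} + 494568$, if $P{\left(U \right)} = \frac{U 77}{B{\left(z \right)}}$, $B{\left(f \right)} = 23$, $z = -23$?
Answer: $\frac{2536635576}{5129} \approx 4.9457 \cdot 10^{5}$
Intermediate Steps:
$P{\left(U \right)} = \frac{77 U}{23}$ ($P{\left(U \right)} = \frac{U 77}{23} = 77 U \frac{1}{23} = \frac{77 U}{23}$)
$P{\left(\frac{\left(\left(16 + 72\right) - 58\right) + 66}{-179 - 267} \right)} + 494568 = \frac{77 \frac{\left(\left(16 + 72\right) - 58\right) + 66}{-179 - 267}}{23} + 494568 = \frac{77 \frac{\left(88 - 58\right) + 66}{-446}}{23} + 494568 = \frac{77 \left(30 + 66\right) \left(- \frac{1}{446}\right)}{23} + 494568 = \frac{77 \cdot 96 \left(- \frac{1}{446}\right)}{23} + 494568 = \frac{77}{23} \left(- \frac{48}{223}\right) + 494568 = - \frac{3696}{5129} + 494568 = \frac{2536635576}{5129}$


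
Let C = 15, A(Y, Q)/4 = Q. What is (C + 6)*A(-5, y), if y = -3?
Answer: -252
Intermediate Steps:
A(Y, Q) = 4*Q
(C + 6)*A(-5, y) = (15 + 6)*(4*(-3)) = 21*(-12) = -252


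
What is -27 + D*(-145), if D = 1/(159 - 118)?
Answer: -1252/41 ≈ -30.537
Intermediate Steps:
D = 1/41 ≈ 0.024390
-27 + D*(-145) = -27 + (1/41)*(-145) = -27 - 145/41 = -1252/41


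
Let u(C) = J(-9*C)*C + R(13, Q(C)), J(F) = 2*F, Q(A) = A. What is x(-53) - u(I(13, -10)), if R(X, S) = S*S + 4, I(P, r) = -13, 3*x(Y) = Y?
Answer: 8554/3 ≈ 2851.3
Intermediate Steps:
x(Y) = Y/3
R(X, S) = 4 + S**2 (R(X, S) = S**2 + 4 = 4 + S**2)
u(C) = 4 - 17*C**2 (u(C) = (2*(-9*C))*C + (4 + C**2) = (-18*C)*C + (4 + C**2) = -18*C**2 + (4 + C**2) = 4 - 17*C**2)
x(-53) - u(I(13, -10)) = (1/3)*(-53) - (4 - 17*(-13)**2) = -53/3 - (4 - 17*169) = -53/3 - (4 - 2873) = -53/3 - 1*(-2869) = -53/3 + 2869 = 8554/3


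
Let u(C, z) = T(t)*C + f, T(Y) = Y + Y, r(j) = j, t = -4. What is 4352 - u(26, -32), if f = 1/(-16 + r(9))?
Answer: 31921/7 ≈ 4560.1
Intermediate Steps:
T(Y) = 2*Y
f = -⅐ (f = 1/(-16 + 9) = 1/(-7) = -⅐ ≈ -0.14286)
u(C, z) = -⅐ - 8*C (u(C, z) = (2*(-4))*C - ⅐ = -8*C - ⅐ = -⅐ - 8*C)
4352 - u(26, -32) = 4352 - (-⅐ - 8*26) = 4352 - (-⅐ - 208) = 4352 - 1*(-1457/7) = 4352 + 1457/7 = 31921/7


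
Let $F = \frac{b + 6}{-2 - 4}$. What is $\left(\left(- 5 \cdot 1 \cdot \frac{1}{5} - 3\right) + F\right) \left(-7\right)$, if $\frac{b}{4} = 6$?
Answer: $63$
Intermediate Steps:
$b = 24$ ($b = 4 \cdot 6 = 24$)
$F = -5$ ($F = \frac{24 + 6}{-2 - 4} = \frac{30}{-6} = 30 \left(- \frac{1}{6}\right) = -5$)
$\left(\left(- 5 \cdot 1 \cdot \frac{1}{5} - 3\right) + F\right) \left(-7\right) = \left(\left(- 5 \cdot 1 \cdot \frac{1}{5} - 3\right) - 5\right) \left(-7\right) = \left(\left(\left(-5\right) \frac{1}{5} - 3\right) - 5\right) \left(-7\right) = \left(\left(-1 - 3\right) - 5\right) \left(-7\right) = \left(-4 - 5\right) \left(-7\right) = \left(-9\right) \left(-7\right) = 63$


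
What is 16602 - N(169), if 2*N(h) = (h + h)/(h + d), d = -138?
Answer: 514493/31 ≈ 16597.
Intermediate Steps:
N(h) = h/(-138 + h) (N(h) = ((h + h)/(h - 138))/2 = ((2*h)/(-138 + h))/2 = (2*h/(-138 + h))/2 = h/(-138 + h))
16602 - N(169) = 16602 - 169/(-138 + 169) = 16602 - 169/31 = 514493/31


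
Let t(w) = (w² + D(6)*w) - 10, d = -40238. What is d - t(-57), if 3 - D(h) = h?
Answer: -43648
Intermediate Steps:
D(h) = 3 - h
t(w) = -10 + w² - 3*w (t(w) = (w² + (3 - 1*6)*w) - 10 = (w² + (3 - 6)*w) - 10 = (w² - 3*w) - 10 = -10 + w² - 3*w)
d - t(-57) = -40238 - (-10 + (-57)² - 3*(-57)) = -40238 - (-10 + 3249 + 171) = -40238 - 1*3410 = -40238 - 3410 = -43648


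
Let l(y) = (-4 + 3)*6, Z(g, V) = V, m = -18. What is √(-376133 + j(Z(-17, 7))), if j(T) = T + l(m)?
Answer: 2*I*√94033 ≈ 613.3*I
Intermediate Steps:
l(y) = -6 (l(y) = -1*6 = -6)
j(T) = -6 + T (j(T) = T - 6 = -6 + T)
√(-376133 + j(Z(-17, 7))) = √(-376133 + (-6 + 7)) = √(-376133 + 1) = √(-376132) = 2*I*√94033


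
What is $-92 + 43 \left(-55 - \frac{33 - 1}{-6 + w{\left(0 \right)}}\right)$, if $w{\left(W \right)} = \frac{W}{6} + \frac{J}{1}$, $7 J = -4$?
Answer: $- \frac{51695}{23} \approx -2247.6$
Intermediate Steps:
$J = - \frac{4}{7}$ ($J = \frac{1}{7} \left(-4\right) = - \frac{4}{7} \approx -0.57143$)
$w{\left(W \right)} = - \frac{4}{7} + \frac{W}{6}$ ($w{\left(W \right)} = \frac{W}{6} - \frac{4}{7 \cdot 1} = W \frac{1}{6} - \frac{4}{7} = \frac{W}{6} - \frac{4}{7} = - \frac{4}{7} + \frac{W}{6}$)
$-92 + 43 \left(-55 - \frac{33 - 1}{-6 + w{\left(0 \right)}}\right) = -92 + 43 \left(-55 - \frac{33 - 1}{-6 + \left(- \frac{4}{7} + \frac{1}{6} \cdot 0\right)}\right) = -92 + 43 \left(-55 - \frac{32}{-6 + \left(- \frac{4}{7} + 0\right)}\right) = -92 + 43 \left(-55 - \frac{32}{-6 - \frac{4}{7}}\right) = -92 + 43 \left(-55 - \frac{32}{- \frac{46}{7}}\right) = -92 + 43 \left(-55 - 32 \left(- \frac{7}{46}\right)\right) = -92 + 43 \left(-55 - - \frac{112}{23}\right) = -92 + 43 \left(-55 + \frac{112}{23}\right) = -92 + 43 \left(- \frac{1153}{23}\right) = -92 - \frac{49579}{23} = - \frac{51695}{23}$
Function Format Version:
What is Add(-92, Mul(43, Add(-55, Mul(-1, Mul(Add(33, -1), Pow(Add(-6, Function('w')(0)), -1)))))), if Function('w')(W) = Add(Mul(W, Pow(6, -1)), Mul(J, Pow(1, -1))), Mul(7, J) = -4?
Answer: Rational(-51695, 23) ≈ -2247.6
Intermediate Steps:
J = Rational(-4, 7) (J = Mul(Rational(1, 7), -4) = Rational(-4, 7) ≈ -0.57143)
Function('w')(W) = Add(Rational(-4, 7), Mul(Rational(1, 6), W)) (Function('w')(W) = Add(Mul(W, Pow(6, -1)), Mul(Rational(-4, 7), Pow(1, -1))) = Add(Mul(W, Rational(1, 6)), Mul(Rational(-4, 7), 1)) = Add(Mul(Rational(1, 6), W), Rational(-4, 7)) = Add(Rational(-4, 7), Mul(Rational(1, 6), W)))
Add(-92, Mul(43, Add(-55, Mul(-1, Mul(Add(33, -1), Pow(Add(-6, Function('w')(0)), -1)))))) = Add(-92, Mul(43, Add(-55, Mul(-1, Mul(Add(33, -1), Pow(Add(-6, Add(Rational(-4, 7), Mul(Rational(1, 6), 0))), -1)))))) = Add(-92, Mul(43, Add(-55, Mul(-1, Mul(32, Pow(Add(-6, Add(Rational(-4, 7), 0)), -1)))))) = Add(-92, Mul(43, Add(-55, Mul(-1, Mul(32, Pow(Add(-6, Rational(-4, 7)), -1)))))) = Add(-92, Mul(43, Add(-55, Mul(-1, Mul(32, Pow(Rational(-46, 7), -1)))))) = Add(-92, Mul(43, Add(-55, Mul(-1, Mul(32, Rational(-7, 46)))))) = Add(-92, Mul(43, Add(-55, Mul(-1, Rational(-112, 23))))) = Add(-92, Mul(43, Add(-55, Rational(112, 23)))) = Add(-92, Mul(43, Rational(-1153, 23))) = Add(-92, Rational(-49579, 23)) = Rational(-51695, 23)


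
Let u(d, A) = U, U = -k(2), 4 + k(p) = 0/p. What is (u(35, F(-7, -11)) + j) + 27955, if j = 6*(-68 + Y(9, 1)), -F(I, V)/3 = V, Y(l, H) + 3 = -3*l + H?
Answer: 27377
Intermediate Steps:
Y(l, H) = -3 + H - 3*l (Y(l, H) = -3 + (-3*l + H) = -3 + (H - 3*l) = -3 + H - 3*l)
k(p) = -4 (k(p) = -4 + 0/p = -4 + 0 = -4)
F(I, V) = -3*V
U = 4 (U = -1*(-4) = 4)
u(d, A) = 4
j = -582 (j = 6*(-68 + (-3 + 1 - 3*9)) = 6*(-68 + (-3 + 1 - 27)) = 6*(-68 - 29) = 6*(-97) = -582)
(u(35, F(-7, -11)) + j) + 27955 = (4 - 582) + 27955 = -578 + 27955 = 27377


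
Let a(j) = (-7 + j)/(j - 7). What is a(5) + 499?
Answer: 500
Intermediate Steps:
a(j) = 1 (a(j) = (-7 + j)/(-7 + j) = 1)
a(5) + 499 = 1 + 499 = 500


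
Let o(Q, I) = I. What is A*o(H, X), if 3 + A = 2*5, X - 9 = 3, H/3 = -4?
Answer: 84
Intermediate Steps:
H = -12 (H = 3*(-4) = -12)
X = 12 (X = 9 + 3 = 12)
A = 7 (A = -3 + 2*5 = -3 + 10 = 7)
A*o(H, X) = 7*12 = 84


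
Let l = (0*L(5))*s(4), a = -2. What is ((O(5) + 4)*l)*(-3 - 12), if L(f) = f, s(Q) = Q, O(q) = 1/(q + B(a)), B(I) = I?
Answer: 0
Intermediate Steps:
O(q) = 1/(-2 + q) (O(q) = 1/(q - 2) = 1/(-2 + q))
l = 0 (l = (0*5)*4 = 0*4 = 0)
((O(5) + 4)*l)*(-3 - 12) = ((1/(-2 + 5) + 4)*0)*(-3 - 12) = ((1/3 + 4)*0)*(-15) = ((⅓ + 4)*0)*(-15) = ((13/3)*0)*(-15) = 0*(-15) = 0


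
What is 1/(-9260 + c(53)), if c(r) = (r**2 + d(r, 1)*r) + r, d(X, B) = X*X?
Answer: 1/142479 ≈ 7.0186e-6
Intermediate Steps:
d(X, B) = X**2
c(r) = r + r**2 + r**3 (c(r) = (r**2 + r**2*r) + r = (r**2 + r**3) + r = r + r**2 + r**3)
1/(-9260 + c(53)) = 1/(-9260 + 53*(1 + 53 + 53**2)) = 1/(-9260 + 53*(1 + 53 + 2809)) = 1/(-9260 + 53*2863) = 1/(-9260 + 151739) = 1/142479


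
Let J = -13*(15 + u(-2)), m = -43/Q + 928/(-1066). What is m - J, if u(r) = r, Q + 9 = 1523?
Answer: 135651163/806962 ≈ 168.10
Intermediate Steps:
Q = 1514 (Q = -9 + 1523 = 1514)
m = -725415/806962 (m = -43/1514 + 928/(-1066) = -43*1/1514 + 928*(-1/1066) = -43/1514 - 464/533 = -725415/806962 ≈ -0.89895)
J = -169 (J = -13*(15 - 2) = -13*13 = -169)
m - J = -725415/806962 - 1*(-169) = -725415/806962 + 169 = 135651163/806962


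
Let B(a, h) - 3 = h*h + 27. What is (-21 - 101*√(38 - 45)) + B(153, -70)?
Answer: 4909 - 101*I*√7 ≈ 4909.0 - 267.22*I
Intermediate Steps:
B(a, h) = 30 + h² (B(a, h) = 3 + (h*h + 27) = 3 + (h² + 27) = 3 + (27 + h²) = 30 + h²)
(-21 - 101*√(38 - 45)) + B(153, -70) = (-21 - 101*√(38 - 45)) + (30 + (-70)²) = (-21 - 101*I*√7) + (30 + 4900) = (-21 - 101*I*√7) + 4930 = 4909 - 101*I*√7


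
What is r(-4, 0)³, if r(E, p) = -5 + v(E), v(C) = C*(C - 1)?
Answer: 3375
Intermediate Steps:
v(C) = C*(-1 + C)
r(E, p) = -5 + E*(-1 + E)
r(-4, 0)³ = (-5 - 4*(-1 - 4))³ = (-5 - 4*(-5))³ = (-5 + 20)³ = 15³ = 3375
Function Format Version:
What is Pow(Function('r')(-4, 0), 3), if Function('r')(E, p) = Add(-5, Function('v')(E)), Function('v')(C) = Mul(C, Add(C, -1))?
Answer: 3375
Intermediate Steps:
Function('v')(C) = Mul(C, Add(-1, C))
Function('r')(E, p) = Add(-5, Mul(E, Add(-1, E)))
Pow(Function('r')(-4, 0), 3) = Pow(Add(-5, Mul(-4, Add(-1, -4))), 3) = Pow(Add(-5, Mul(-4, -5)), 3) = Pow(Add(-5, 20), 3) = Pow(15, 3) = 3375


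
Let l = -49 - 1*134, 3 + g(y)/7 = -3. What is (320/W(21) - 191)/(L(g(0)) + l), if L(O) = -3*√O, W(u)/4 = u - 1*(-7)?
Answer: 26779/26341 - 439*I*√42/26341 ≈ 1.0166 - 0.10801*I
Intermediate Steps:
W(u) = 28 + 4*u (W(u) = 4*(u - 1*(-7)) = 4*(u + 7) = 4*(7 + u) = 28 + 4*u)
g(y) = -42 (g(y) = -21 + 7*(-3) = -21 - 21 = -42)
l = -183 (l = -49 - 134 = -183)
(320/W(21) - 191)/(L(g(0)) + l) = (320/(28 + 4*21) - 191)/(-3*I*√42 - 183) = (320/(28 + 84) - 191)/(-3*I*√42 - 183) = (320/112 - 191)/(-3*I*√42 - 183) = (320*(1/112) - 191)/(-183 - 3*I*√42) = (20/7 - 191)/(-183 - 3*I*√42) = -1317/(7*(-183 - 3*I*√42))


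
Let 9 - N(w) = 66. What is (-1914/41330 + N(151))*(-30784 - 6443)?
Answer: 43885495674/20665 ≈ 2.1237e+6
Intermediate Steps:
N(w) = -57 (N(w) = 9 - 1*66 = 9 - 66 = -57)
(-1914/41330 + N(151))*(-30784 - 6443) = (-1914/41330 - 57)*(-30784 - 6443) = (-1914*1/41330 - 57)*(-37227) = (-957/20665 - 57)*(-37227) = -1178862/20665*(-37227) = 43885495674/20665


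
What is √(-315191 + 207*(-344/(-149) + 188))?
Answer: I*√6122971283/149 ≈ 525.16*I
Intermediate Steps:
√(-315191 + 207*(-344/(-149) + 188)) = √(-315191 + 207*(-344*(-1/149) + 188)) = √(-315191 + 207*(344/149 + 188)) = √(-315191 + 207*(28356/149)) = √(-315191 + 5869692/149) = √(-41093767/149) = I*√6122971283/149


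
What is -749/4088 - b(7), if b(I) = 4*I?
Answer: -16459/584 ≈ -28.183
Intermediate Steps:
-749/4088 - b(7) = -749/4088 - 4*7 = -749*1/4088 - 1*28 = -107/584 - 28 = -16459/584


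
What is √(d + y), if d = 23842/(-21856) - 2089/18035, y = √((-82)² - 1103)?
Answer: √(-2929491307722435 + 2427692537424400*√5621)/49271620 ≈ 8.5887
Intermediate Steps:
y = √5621 (y = √(6724 - 1103) = √5621 ≈ 74.973)
d = -237823827/197086480 (d = 23842*(-1/21856) - 2089*1/18035 = -11921/10928 - 2089/18035 = -237823827/197086480 ≈ -1.2067)
√(d + y) = √(-237823827/197086480 + √5621)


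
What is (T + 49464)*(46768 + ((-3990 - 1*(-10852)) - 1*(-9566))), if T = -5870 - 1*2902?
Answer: 2571571632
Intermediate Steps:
T = -8772 (T = -5870 - 2902 = -8772)
(T + 49464)*(46768 + ((-3990 - 1*(-10852)) - 1*(-9566))) = (-8772 + 49464)*(46768 + ((-3990 - 1*(-10852)) - 1*(-9566))) = 40692*(46768 + ((-3990 + 10852) + 9566)) = 40692*(46768 + (6862 + 9566)) = 40692*(46768 + 16428) = 40692*63196 = 2571571632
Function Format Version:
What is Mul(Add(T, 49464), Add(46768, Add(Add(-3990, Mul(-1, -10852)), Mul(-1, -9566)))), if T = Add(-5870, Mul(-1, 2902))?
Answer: 2571571632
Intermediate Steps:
T = -8772 (T = Add(-5870, -2902) = -8772)
Mul(Add(T, 49464), Add(46768, Add(Add(-3990, Mul(-1, -10852)), Mul(-1, -9566)))) = Mul(Add(-8772, 49464), Add(46768, Add(Add(-3990, Mul(-1, -10852)), Mul(-1, -9566)))) = Mul(40692, Add(46768, Add(Add(-3990, 10852), 9566))) = Mul(40692, Add(46768, Add(6862, 9566))) = Mul(40692, Add(46768, 16428)) = Mul(40692, 63196) = 2571571632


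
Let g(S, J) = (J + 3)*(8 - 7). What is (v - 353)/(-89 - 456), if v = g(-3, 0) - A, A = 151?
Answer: 501/545 ≈ 0.91927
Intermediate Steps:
g(S, J) = 3 + J (g(S, J) = (3 + J)*1 = 3 + J)
v = -148 (v = (3 + 0) - 1*151 = 3 - 151 = -148)
(v - 353)/(-89 - 456) = (-148 - 353)/(-89 - 456) = -501/(-545) = -501*(-1/545) = 501/545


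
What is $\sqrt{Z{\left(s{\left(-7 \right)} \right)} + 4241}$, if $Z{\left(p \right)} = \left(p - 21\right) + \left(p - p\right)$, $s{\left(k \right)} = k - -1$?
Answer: $7 \sqrt{86} \approx 64.915$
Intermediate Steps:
$s{\left(k \right)} = 1 + k$ ($s{\left(k \right)} = k + 1 = 1 + k$)
$Z{\left(p \right)} = -21 + p$ ($Z{\left(p \right)} = \left(-21 + p\right) + 0 = -21 + p$)
$\sqrt{Z{\left(s{\left(-7 \right)} \right)} + 4241} = \sqrt{\left(-21 + \left(1 - 7\right)\right) + 4241} = \sqrt{\left(-21 - 6\right) + 4241} = \sqrt{-27 + 4241} = \sqrt{4214} = 7 \sqrt{86}$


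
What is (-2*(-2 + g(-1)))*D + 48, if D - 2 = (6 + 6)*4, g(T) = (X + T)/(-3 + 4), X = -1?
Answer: 448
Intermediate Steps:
g(T) = -1 + T (g(T) = (-1 + T)/(-3 + 4) = (-1 + T)/1 = (-1 + T)*1 = -1 + T)
D = 50 (D = 2 + (6 + 6)*4 = 2 + 12*4 = 2 + 48 = 50)
(-2*(-2 + g(-1)))*D + 48 = -2*(-2 + (-1 - 1))*50 + 48 = -2*(-2 - 2)*50 + 48 = -2*(-4)*50 + 48 = 8*50 + 48 = 400 + 48 = 448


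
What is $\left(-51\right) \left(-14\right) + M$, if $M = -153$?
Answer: $561$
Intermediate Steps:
$\left(-51\right) \left(-14\right) + M = \left(-51\right) \left(-14\right) - 153 = 714 - 153 = 561$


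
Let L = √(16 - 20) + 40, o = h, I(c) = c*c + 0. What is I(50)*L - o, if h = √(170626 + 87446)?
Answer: 100000 - 2*√64518 + 5000*I ≈ 99492.0 + 5000.0*I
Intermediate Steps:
h = 2*√64518 (h = √258072 = 2*√64518 ≈ 508.01)
I(c) = c² (I(c) = c² + 0 = c²)
o = 2*√64518 ≈ 508.01
L = 40 + 2*I (L = √(-4) + 40 = 2*I + 40 = 40 + 2*I ≈ 40.0 + 2.0*I)
I(50)*L - o = 50²*(40 + 2*I) - 2*√64518 = 2500*(40 + 2*I) - 2*√64518 = (100000 + 5000*I) - 2*√64518 = 100000 - 2*√64518 + 5000*I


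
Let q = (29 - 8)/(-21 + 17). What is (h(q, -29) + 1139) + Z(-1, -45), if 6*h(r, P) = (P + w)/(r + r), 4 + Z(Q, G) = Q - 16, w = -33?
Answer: 70496/63 ≈ 1119.0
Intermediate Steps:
Z(Q, G) = -20 + Q (Z(Q, G) = -4 + (Q - 16) = -4 + (-16 + Q) = -20 + Q)
q = -21/4 (q = 21/(-4) = 21*(-¼) = -21/4 ≈ -5.2500)
h(r, P) = (-33 + P)/(12*r) (h(r, P) = ((P - 33)/(r + r))/6 = ((-33 + P)/((2*r)))/6 = ((-33 + P)*(1/(2*r)))/6 = ((-33 + P)/(2*r))/6 = (-33 + P)/(12*r))
(h(q, -29) + 1139) + Z(-1, -45) = ((-33 - 29)/(12*(-21/4)) + 1139) + (-20 - 1) = ((1/12)*(-4/21)*(-62) + 1139) - 21 = (62/63 + 1139) - 21 = 71819/63 - 21 = 70496/63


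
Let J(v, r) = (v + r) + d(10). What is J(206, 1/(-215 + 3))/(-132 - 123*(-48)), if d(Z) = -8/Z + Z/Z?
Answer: 218567/6118320 ≈ 0.035723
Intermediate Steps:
d(Z) = 1 - 8/Z (d(Z) = -8/Z + 1 = 1 - 8/Z)
J(v, r) = ⅕ + r + v (J(v, r) = (v + r) + (-8 + 10)/10 = (r + v) + (⅒)*2 = (r + v) + ⅕ = ⅕ + r + v)
J(206, 1/(-215 + 3))/(-132 - 123*(-48)) = (⅕ + 1/(-215 + 3) + 206)/(-132 - 123*(-48)) = (⅕ + 1/(-212) + 206)/(-132 + 5904) = (⅕ - 1/212 + 206)/5772 = (218567/1060)*(1/5772) = 218567/6118320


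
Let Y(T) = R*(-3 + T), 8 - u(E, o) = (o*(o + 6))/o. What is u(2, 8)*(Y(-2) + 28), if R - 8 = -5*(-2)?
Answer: 372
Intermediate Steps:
R = 18 (R = 8 - 5*(-2) = 8 + 10 = 18)
u(E, o) = 2 - o (u(E, o) = 8 - o*(o + 6)/o = 8 - o*(6 + o)/o = 8 - (6 + o) = 8 + (-6 - o) = 2 - o)
Y(T) = -54 + 18*T (Y(T) = 18*(-3 + T) = -54 + 18*T)
u(2, 8)*(Y(-2) + 28) = (2 - 1*8)*((-54 + 18*(-2)) + 28) = (2 - 8)*((-54 - 36) + 28) = -6*(-90 + 28) = -6*(-62) = 372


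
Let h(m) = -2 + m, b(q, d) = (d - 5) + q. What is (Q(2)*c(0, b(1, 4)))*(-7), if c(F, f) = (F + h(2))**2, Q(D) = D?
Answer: 0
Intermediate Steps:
b(q, d) = -5 + d + q (b(q, d) = (-5 + d) + q = -5 + d + q)
c(F, f) = F**2 (c(F, f) = (F + (-2 + 2))**2 = (F + 0)**2 = F**2)
(Q(2)*c(0, b(1, 4)))*(-7) = (2*0**2)*(-7) = (2*0)*(-7) = 0*(-7) = 0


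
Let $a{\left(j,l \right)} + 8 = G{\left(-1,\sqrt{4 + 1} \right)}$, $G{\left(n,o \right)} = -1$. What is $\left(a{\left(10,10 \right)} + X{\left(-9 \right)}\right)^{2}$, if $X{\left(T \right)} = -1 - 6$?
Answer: $256$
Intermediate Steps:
$a{\left(j,l \right)} = -9$ ($a{\left(j,l \right)} = -8 - 1 = -9$)
$X{\left(T \right)} = -7$ ($X{\left(T \right)} = -1 - 6 = -7$)
$\left(a{\left(10,10 \right)} + X{\left(-9 \right)}\right)^{2} = \left(-9 - 7\right)^{2} = \left(-16\right)^{2} = 256$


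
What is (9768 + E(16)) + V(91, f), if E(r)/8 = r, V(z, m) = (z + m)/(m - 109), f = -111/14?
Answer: 16198589/1637 ≈ 9895.3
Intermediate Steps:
f = -111/14 (f = -111*1/14 = -111/14 ≈ -7.9286)
V(z, m) = (m + z)/(-109 + m)
E(r) = 8*r
(9768 + E(16)) + V(91, f) = (9768 + 8*16) + (-111/14 + 91)/(-109 - 111/14) = (9768 + 128) + (1163/14)/(-1637/14) = 9896 - 14/1637*1163/14 = 9896 - 1163/1637 = 16198589/1637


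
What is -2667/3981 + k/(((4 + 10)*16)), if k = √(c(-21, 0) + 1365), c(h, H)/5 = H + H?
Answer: -889/1327 + √1365/224 ≈ -0.50500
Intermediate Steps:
c(h, H) = 10*H (c(h, H) = 5*(H + H) = 5*(2*H) = 10*H)
k = √1365 (k = √(10*0 + 1365) = √(0 + 1365) = √1365 ≈ 36.946)
-2667/3981 + k/(((4 + 10)*16)) = -2667/3981 + √1365/(((4 + 10)*16)) = -2667*1/3981 + √1365/((14*16)) = -889/1327 + √1365/224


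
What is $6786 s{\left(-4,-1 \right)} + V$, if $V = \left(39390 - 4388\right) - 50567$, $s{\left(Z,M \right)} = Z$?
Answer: $-42709$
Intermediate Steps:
$V = -15565$ ($V = 35002 - 50567 = -15565$)
$6786 s{\left(-4,-1 \right)} + V = 6786 \left(-4\right) - 15565 = -27144 - 15565 = -42709$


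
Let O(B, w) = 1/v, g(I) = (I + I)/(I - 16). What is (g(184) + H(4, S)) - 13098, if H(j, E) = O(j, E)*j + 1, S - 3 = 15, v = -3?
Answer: -91673/7 ≈ -13096.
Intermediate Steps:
S = 18 (S = 3 + 15 = 18)
g(I) = 2*I/(-16 + I) (g(I) = (2*I)/(-16 + I) = 2*I/(-16 + I))
O(B, w) = -1/3 (O(B, w) = 1/(-3) = -1/3)
H(j, E) = 1 - j/3 (H(j, E) = -j/3 + 1 = 1 - j/3)
(g(184) + H(4, S)) - 13098 = (2*184/(-16 + 184) + (1 - 1/3*4)) - 13098 = (2*184/168 + (1 - 4/3)) - 13098 = (2*184*(1/168) - 1/3) - 13098 = (46/21 - 1/3) - 13098 = 13/7 - 13098 = -91673/7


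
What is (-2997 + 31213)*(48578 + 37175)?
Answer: 2419606648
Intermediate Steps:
(-2997 + 31213)*(48578 + 37175) = 28216*85753 = 2419606648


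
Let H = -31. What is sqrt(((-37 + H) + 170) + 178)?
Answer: 2*sqrt(70) ≈ 16.733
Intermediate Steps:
sqrt(((-37 + H) + 170) + 178) = sqrt(((-37 - 31) + 170) + 178) = sqrt((-68 + 170) + 178) = sqrt(102 + 178) = sqrt(280) = 2*sqrt(70)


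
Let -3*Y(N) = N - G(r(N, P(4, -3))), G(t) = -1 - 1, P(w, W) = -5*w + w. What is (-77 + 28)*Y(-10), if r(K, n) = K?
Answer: -392/3 ≈ -130.67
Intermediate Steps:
P(w, W) = -4*w
G(t) = -2
Y(N) = -⅔ - N/3 (Y(N) = -(N - 1*(-2))/3 = -(N + 2)/3 = -(2 + N)/3 = -⅔ - N/3)
(-77 + 28)*Y(-10) = (-77 + 28)*(-⅔ - ⅓*(-10)) = -49*(-⅔ + 10/3) = -49*8/3 = -392/3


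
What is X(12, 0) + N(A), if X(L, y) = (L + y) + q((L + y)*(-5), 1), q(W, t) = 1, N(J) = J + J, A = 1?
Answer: 15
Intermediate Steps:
N(J) = 2*J
X(L, y) = 1 + L + y (X(L, y) = (L + y) + 1 = 1 + L + y)
X(12, 0) + N(A) = (1 + 12 + 0) + 2*1 = 13 + 2 = 15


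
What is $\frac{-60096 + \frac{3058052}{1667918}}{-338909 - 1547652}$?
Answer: $\frac{50116071038}{1573314524999} \approx 0.031854$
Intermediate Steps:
$\frac{-60096 + \frac{3058052}{1667918}}{-338909 - 1547652} = \frac{-60096 + 3058052 \cdot \frac{1}{1667918}}{-1886561} = \left(-60096 + \frac{1529026}{833959}\right) \left(- \frac{1}{1886561}\right) = \left(- \frac{50116071038}{833959}\right) \left(- \frac{1}{1886561}\right) = \frac{50116071038}{1573314524999}$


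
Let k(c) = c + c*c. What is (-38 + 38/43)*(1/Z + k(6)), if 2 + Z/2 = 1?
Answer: -66234/43 ≈ -1540.3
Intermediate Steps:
Z = -2 (Z = -4 + 2*1 = -4 + 2 = -2)
k(c) = c + c²
(-38 + 38/43)*(1/Z + k(6)) = (-38 + 38/43)*(1/(-2) + 6*(1 + 6)) = (-38 + 38*(1/43))*(-½ + 6*7) = (-38 + 38/43)*(-½ + 42) = -1596/43*83/2 = -66234/43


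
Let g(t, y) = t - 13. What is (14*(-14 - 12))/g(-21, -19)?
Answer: 182/17 ≈ 10.706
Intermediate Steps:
g(t, y) = -13 + t
(14*(-14 - 12))/g(-21, -19) = (14*(-14 - 12))/(-13 - 21) = (14*(-26))/(-34) = -364*(-1/34) = 182/17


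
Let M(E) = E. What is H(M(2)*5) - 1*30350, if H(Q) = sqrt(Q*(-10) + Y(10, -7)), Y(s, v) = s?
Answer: -30350 + 3*I*sqrt(10) ≈ -30350.0 + 9.4868*I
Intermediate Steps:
H(Q) = sqrt(10 - 10*Q) (H(Q) = sqrt(Q*(-10) + 10) = sqrt(-10*Q + 10) = sqrt(10 - 10*Q))
H(M(2)*5) - 1*30350 = sqrt(10 - 20*5) - 1*30350 = sqrt(10 - 10*10) - 30350 = sqrt(10 - 100) - 30350 = sqrt(-90) - 30350 = 3*I*sqrt(10) - 30350 = -30350 + 3*I*sqrt(10)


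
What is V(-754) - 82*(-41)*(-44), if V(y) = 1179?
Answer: -146749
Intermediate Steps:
V(-754) - 82*(-41)*(-44) = 1179 - 82*(-41)*(-44) = 1179 + 3362*(-44) = 1179 - 147928 = -146749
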